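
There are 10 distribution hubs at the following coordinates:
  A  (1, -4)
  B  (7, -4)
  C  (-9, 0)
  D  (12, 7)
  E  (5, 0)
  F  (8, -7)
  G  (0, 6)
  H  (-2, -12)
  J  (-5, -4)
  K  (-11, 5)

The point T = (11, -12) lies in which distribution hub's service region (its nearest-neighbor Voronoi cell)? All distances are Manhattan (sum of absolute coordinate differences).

d(T,A) = |11−1| + |-12−(-4)| = 10 + 8 = 18
d(T,B) = |11−7| + |-12−(-4)| = 4 + 8 = 12
d(T,C) = |11−(-9)| + |-12−0| = 20 + 12 = 32
d(T,D) = |11−12| + |-12−7| = 1 + 19 = 20
d(T,E) = |11−5| + |-12−0| = 6 + 12 = 18
d(T,F) = |11−8| + |-12−(-7)| = 3 + 5 = 8
d(T,G) = |11−0| + |-12−6| = 11 + 18 = 29
d(T,H) = |11−(-2)| + |-12−(-12)| = 13 + 0 = 13
d(T,J) = |11−(-5)| + |-12−(-4)| = 16 + 8 = 24
d(T,K) = |11−(-11)| + |-12−5| = 22 + 17 = 39
Minimum is at F.

F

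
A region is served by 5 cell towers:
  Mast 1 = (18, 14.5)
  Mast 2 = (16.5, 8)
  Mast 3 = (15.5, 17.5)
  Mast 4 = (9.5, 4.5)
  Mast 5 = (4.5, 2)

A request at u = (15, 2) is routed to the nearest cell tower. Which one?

Squared Euclidean distances:
d²(u, Mast 1) = (15−18)² + (2−14.5)² = 9 + 156.25 = 165.25
d²(u, Mast 2) = (15−16.5)² + (2−8)² = 2.25 + 36 = 38.25
d²(u, Mast 3) = (15−15.5)² + (2−17.5)² = 0.25 + 240.25 = 240.5
d²(u, Mast 4) = (15−9.5)² + (2−4.5)² = 30.25 + 6.25 = 36.5
d²(u, Mast 5) = (15−4.5)² + (2−2)² = 110.25 + 0 = 110.25
Mast 4 is nearest.

Mast 4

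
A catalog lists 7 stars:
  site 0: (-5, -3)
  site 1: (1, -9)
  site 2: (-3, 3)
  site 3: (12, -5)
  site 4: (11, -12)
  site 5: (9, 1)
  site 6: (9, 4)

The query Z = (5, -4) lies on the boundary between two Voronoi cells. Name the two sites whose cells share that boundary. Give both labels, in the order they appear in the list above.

Squared distances from Z to each site:
d²(Z, site 0) = (5−(-5))² + (-4−(-3))² = 100 + 1 = 101
d²(Z, site 1) = (5−1)² + (-4−(-9))² = 16 + 25 = 41
d²(Z, site 2) = (5−(-3))² + (-4−3)² = 64 + 49 = 113
d²(Z, site 3) = (5−12)² + (-4−(-5))² = 49 + 1 = 50
d²(Z, site 4) = (5−11)² + (-4−(-12))² = 36 + 64 = 100
d²(Z, site 5) = (5−9)² + (-4−1)² = 16 + 25 = 41
d²(Z, site 6) = (5−9)² + (-4−4)² = 16 + 64 = 80
Z is equidistant from site 1 and site 5 (both at squared distance 41), and every other site is strictly farther — so Z lies on the site 1–site 5 Voronoi edge.

site 1 and site 5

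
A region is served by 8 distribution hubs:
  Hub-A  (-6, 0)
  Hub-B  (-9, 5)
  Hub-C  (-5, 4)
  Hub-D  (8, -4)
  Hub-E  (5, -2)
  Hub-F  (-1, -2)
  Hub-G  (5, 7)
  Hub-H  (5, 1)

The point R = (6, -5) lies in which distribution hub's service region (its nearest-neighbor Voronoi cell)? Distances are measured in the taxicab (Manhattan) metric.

d(R, Hub-A) = |6−(-6)| + |-5−0| = 12 + 5 = 17
d(R, Hub-B) = |6−(-9)| + |-5−5| = 15 + 10 = 25
d(R, Hub-C) = |6−(-5)| + |-5−4| = 11 + 9 = 20
d(R, Hub-D) = |6−8| + |-5−(-4)| = 2 + 1 = 3
d(R, Hub-E) = |6−5| + |-5−(-2)| = 1 + 3 = 4
d(R, Hub-F) = |6−(-1)| + |-5−(-2)| = 7 + 3 = 10
d(R, Hub-G) = |6−5| + |-5−7| = 1 + 12 = 13
d(R, Hub-H) = |6−5| + |-5−1| = 1 + 6 = 7
Minimum is at Hub-D.

Hub-D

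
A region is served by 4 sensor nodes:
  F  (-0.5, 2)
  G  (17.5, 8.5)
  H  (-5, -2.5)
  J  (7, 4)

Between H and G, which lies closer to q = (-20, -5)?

H

Compare squared distances:
|qH|² = (-20−(-5))² + (-5−(-2.5))² = 225 + 6.25 = 231.25
|qG|² = (-20−17.5)² + (-5−8.5)² = 1406.25 + 182.25 = 1588.5
231.25 < 1588.5, so H is closer.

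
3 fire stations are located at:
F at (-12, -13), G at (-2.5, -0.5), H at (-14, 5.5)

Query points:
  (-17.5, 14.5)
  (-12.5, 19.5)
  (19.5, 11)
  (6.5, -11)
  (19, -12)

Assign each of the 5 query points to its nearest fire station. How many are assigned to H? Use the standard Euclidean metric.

(-17.5, 14.5) — d² to each: F:786.5, G:450, H:93.25 → nearest is H
(-12.5, 19.5) — d² to each: F:1056.5, G:500, H:198.25 → nearest is H
(19.5, 11) — d² to each: F:1568.25, G:616.25, H:1152.5 → nearest is G
(6.5, -11) — d² to each: F:346.25, G:191.25, H:692.5 → nearest is G
(19, -12) — d² to each: F:962, G:594.5, H:1395.25 → nearest is G
2 of the 5 points have H as nearest.

2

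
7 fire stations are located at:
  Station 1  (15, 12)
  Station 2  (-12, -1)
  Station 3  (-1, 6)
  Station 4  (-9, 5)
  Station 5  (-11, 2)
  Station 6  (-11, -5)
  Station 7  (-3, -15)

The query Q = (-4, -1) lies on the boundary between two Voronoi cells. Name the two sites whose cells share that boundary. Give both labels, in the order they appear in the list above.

Station 3 and Station 5

Squared distances from Q to each site:
d²(Q, Station 1) = (-4−15)² + (-1−12)² = 361 + 169 = 530
d²(Q, Station 2) = (-4−(-12))² + (-1−(-1))² = 64 + 0 = 64
d²(Q, Station 3) = (-4−(-1))² + (-1−6)² = 9 + 49 = 58
d²(Q, Station 4) = (-4−(-9))² + (-1−5)² = 25 + 36 = 61
d²(Q, Station 5) = (-4−(-11))² + (-1−2)² = 49 + 9 = 58
d²(Q, Station 6) = (-4−(-11))² + (-1−(-5))² = 49 + 16 = 65
d²(Q, Station 7) = (-4−(-3))² + (-1−(-15))² = 1 + 196 = 197
Q is equidistant from Station 3 and Station 5 (both at squared distance 58), and every other site is strictly farther — so Q lies on the Station 3–Station 5 Voronoi edge.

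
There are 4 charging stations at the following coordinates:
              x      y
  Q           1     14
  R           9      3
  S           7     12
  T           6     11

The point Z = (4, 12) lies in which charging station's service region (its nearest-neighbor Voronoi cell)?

Since √ is increasing, it suffices to compare squared distances:
|ZQ|² = (4−1)² + (12−14)² = 9 + 4 = 13
|ZR|² = (4−9)² + (12−3)² = 25 + 81 = 106
|ZS|² = (4−7)² + (12−12)² = 9 + 0 = 9
|ZT|² = (4−6)² + (12−11)² = 4 + 1 = 5
Minimum is at T.

T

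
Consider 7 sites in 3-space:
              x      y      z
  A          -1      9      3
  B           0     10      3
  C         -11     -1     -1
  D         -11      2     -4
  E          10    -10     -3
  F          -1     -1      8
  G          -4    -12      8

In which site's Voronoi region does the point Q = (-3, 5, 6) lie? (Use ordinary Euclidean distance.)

Squared Euclidean distances:
|QA|² = (-3−(-1))² + (5−9)² + (6−3)² = 4 + 16 + 9 = 29
|QB|² = (-3−0)² + (5−10)² + (6−3)² = 9 + 25 + 9 = 43
|QC|² = (-3−(-11))² + (5−(-1))² + (6−(-1))² = 64 + 36 + 49 = 149
|QD|² = (-3−(-11))² + (5−2)² + (6−(-4))² = 64 + 9 + 100 = 173
|QE|² = (-3−10)² + (5−(-10))² + (6−(-3))² = 169 + 225 + 81 = 475
|QF|² = (-3−(-1))² + (5−(-1))² + (6−8)² = 4 + 36 + 4 = 44
|QG|² = (-3−(-4))² + (5−(-12))² + (6−8)² = 1 + 289 + 4 = 294
The smallest is to A, so Q lies in the Voronoi region of A.

A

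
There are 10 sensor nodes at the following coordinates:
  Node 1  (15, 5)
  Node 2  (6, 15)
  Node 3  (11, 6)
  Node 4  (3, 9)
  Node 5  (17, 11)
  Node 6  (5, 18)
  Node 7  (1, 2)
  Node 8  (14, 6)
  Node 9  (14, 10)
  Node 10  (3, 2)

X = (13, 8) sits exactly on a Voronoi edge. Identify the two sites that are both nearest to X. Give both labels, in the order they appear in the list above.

Node 8 and Node 9

Squared distances from X to each site:
d²(X, Node 1) = 4 + 9 = 13
d²(X, Node 2) = 49 + 49 = 98
d²(X, Node 3) = 4 + 4 = 8
d²(X, Node 4) = 100 + 1 = 101
d²(X, Node 5) = 16 + 9 = 25
d²(X, Node 6) = 64 + 100 = 164
d²(X, Node 7) = 144 + 36 = 180
d²(X, Node 8) = 1 + 4 = 5
d²(X, Node 9) = 1 + 4 = 5
d²(X, Node 10) = 100 + 36 = 136
X is equidistant from Node 8 and Node 9 (both at squared distance 5), and every other site is strictly farther — so X lies on the Node 8–Node 9 Voronoi edge.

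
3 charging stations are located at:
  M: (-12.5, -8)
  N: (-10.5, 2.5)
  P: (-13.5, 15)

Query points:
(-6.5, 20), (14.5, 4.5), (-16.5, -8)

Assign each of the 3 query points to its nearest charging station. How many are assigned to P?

1

(-6.5, 20) — d² to each: M:820, N:322.25, P:74 → nearest is P
(14.5, 4.5) — d² to each: M:885.25, N:629, P:894.25 → nearest is N
(-16.5, -8) — d² to each: M:16, N:146.25, P:538 → nearest is M
1 of the 3 points has P as nearest.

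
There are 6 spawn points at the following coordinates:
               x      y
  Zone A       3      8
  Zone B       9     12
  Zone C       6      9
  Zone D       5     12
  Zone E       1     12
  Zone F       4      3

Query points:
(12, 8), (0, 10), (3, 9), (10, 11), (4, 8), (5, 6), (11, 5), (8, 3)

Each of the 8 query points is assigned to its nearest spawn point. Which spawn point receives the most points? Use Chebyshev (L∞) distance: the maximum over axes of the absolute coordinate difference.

(12, 8) — d to each: Zone A:9, Zone B:4, Zone C:6, Zone D:7, Zone E:11, Zone F:8 → nearest is Zone B
(0, 10) — d to each: Zone A:3, Zone B:9, Zone C:6, Zone D:5, Zone E:2, Zone F:7 → nearest is Zone E
(3, 9) — d to each: Zone A:1, Zone B:6, Zone C:3, Zone D:3, Zone E:3, Zone F:6 → nearest is Zone A
(10, 11) — d to each: Zone A:7, Zone B:1, Zone C:4, Zone D:5, Zone E:9, Zone F:8 → nearest is Zone B
(4, 8) — d to each: Zone A:1, Zone B:5, Zone C:2, Zone D:4, Zone E:4, Zone F:5 → nearest is Zone A
(5, 6) — d to each: Zone A:2, Zone B:6, Zone C:3, Zone D:6, Zone E:6, Zone F:3 → nearest is Zone A
(11, 5) — d to each: Zone A:8, Zone B:7, Zone C:5, Zone D:7, Zone E:10, Zone F:7 → nearest is Zone C
(8, 3) — d to each: Zone A:5, Zone B:9, Zone C:6, Zone D:9, Zone E:9, Zone F:4 → nearest is Zone F
Tally — Zone A:3, Zone B:2, Zone C:1, Zone E:1, Zone F:1. Zone A captures the most (3).

Zone A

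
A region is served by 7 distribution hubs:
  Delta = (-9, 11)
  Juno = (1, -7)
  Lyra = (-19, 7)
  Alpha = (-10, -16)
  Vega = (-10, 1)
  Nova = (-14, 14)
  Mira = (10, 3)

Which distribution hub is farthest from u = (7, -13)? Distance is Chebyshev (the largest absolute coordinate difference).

Nova

d(u, Delta) = max(16, 24) = 24
d(u, Juno) = max(6, 6) = 6
d(u, Lyra) = max(26, 20) = 26
d(u, Alpha) = max(17, 3) = 17
d(u, Vega) = max(17, 14) = 17
d(u, Nova) = max(21, 27) = 27
d(u, Mira) = max(3, 16) = 16
The largest is to Nova.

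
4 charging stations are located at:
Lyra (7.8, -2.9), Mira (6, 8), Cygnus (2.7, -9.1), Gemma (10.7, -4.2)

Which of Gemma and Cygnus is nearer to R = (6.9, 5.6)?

Gemma

Compare squared distances:
d²(R, Gemma) = (6.9−10.7)² + (5.6−(-4.2))² = 14.44 + 96.04 = 110.48
d²(R, Cygnus) = (6.9−2.7)² + (5.6−(-9.1))² = 17.64 + 216.09 = 233.73
110.48 < 233.73, so Gemma is closer.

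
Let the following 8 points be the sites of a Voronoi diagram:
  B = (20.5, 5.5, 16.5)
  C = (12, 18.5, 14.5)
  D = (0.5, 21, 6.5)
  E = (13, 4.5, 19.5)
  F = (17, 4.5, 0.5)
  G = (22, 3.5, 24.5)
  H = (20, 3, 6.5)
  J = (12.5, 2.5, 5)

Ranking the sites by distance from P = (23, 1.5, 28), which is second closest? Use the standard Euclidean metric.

Squared Euclidean distances:
|PB|² = (23−20.5)² + (1.5−5.5)² + (28−16.5)² = 6.25 + 16 + 132.25 = 154.5
|PC|² = (23−12)² + (1.5−18.5)² + (28−14.5)² = 121 + 289 + 182.25 = 592.25
|PD|² = (23−0.5)² + (1.5−21)² + (28−6.5)² = 506.25 + 380.25 + 462.25 = 1348.75
|PE|² = (23−13)² + (1.5−4.5)² + (28−19.5)² = 100 + 9 + 72.25 = 181.25
|PF|² = (23−17)² + (1.5−4.5)² + (28−0.5)² = 36 + 9 + 756.25 = 801.25
|PG|² = (23−22)² + (1.5−3.5)² + (28−24.5)² = 1 + 4 + 12.25 = 17.25
|PH|² = (23−20)² + (1.5−3)² + (28−6.5)² = 9 + 2.25 + 462.25 = 473.5
|PJ|² = (23−12.5)² + (1.5−2.5)² + (28−5)² = 110.25 + 1 + 529 = 640.25
Sorted ascending: G, B, E, … — the second-nearest is B.

B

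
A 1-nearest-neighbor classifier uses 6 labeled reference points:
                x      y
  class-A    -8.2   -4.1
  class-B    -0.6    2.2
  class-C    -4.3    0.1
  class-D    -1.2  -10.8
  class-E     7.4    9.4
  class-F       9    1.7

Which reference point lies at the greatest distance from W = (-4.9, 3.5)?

class-D

Compare squared distances (the ordering matches that of the actual distances):
d²(W, class-A) = (-4.9−(-8.2))² + (3.5−(-4.1))² = 10.89 + 57.76 = 68.65
d²(W, class-B) = (-4.9−(-0.6))² + (3.5−2.2)² = 18.49 + 1.69 = 20.18
d²(W, class-C) = (-4.9−(-4.3))² + (3.5−0.1)² = 0.36 + 11.56 = 11.92
d²(W, class-D) = (-4.9−(-1.2))² + (3.5−(-10.8))² = 13.69 + 204.49 = 218.18
d²(W, class-E) = (-4.9−7.4)² + (3.5−9.4)² = 151.29 + 34.81 = 186.1
d²(W, class-F) = (-4.9−9)² + (3.5−1.7)² = 193.21 + 3.24 = 196.45
The largest is to class-D.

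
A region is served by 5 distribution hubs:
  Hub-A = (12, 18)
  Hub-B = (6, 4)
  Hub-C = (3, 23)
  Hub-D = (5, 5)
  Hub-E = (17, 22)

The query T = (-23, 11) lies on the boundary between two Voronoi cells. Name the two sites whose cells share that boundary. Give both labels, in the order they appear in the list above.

Squared distances from T to each site:
d²(T, Hub-A) = (-23−12)² + (11−18)² = 1225 + 49 = 1274
d²(T, Hub-B) = (-23−6)² + (11−4)² = 841 + 49 = 890
d²(T, Hub-C) = (-23−3)² + (11−23)² = 676 + 144 = 820
d²(T, Hub-D) = (-23−5)² + (11−5)² = 784 + 36 = 820
d²(T, Hub-E) = (-23−17)² + (11−22)² = 1600 + 121 = 1721
T is equidistant from Hub-C and Hub-D (both at squared distance 820), and every other site is strictly farther — so T lies on the Hub-C–Hub-D Voronoi edge.

Hub-C and Hub-D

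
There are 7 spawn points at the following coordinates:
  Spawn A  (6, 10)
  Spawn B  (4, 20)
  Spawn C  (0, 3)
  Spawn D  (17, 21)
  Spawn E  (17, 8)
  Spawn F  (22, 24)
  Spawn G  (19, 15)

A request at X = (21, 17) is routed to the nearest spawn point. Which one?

Since √ is increasing, it suffices to compare squared distances:
d²(X, Spawn A) = 225 + 49 = 274
d²(X, Spawn B) = 289 + 9 = 298
d²(X, Spawn C) = 441 + 196 = 637
d²(X, Spawn D) = 16 + 16 = 32
d²(X, Spawn E) = 16 + 81 = 97
d²(X, Spawn F) = 1 + 49 = 50
d²(X, Spawn G) = 4 + 4 = 8
Minimum is at Spawn G.

Spawn G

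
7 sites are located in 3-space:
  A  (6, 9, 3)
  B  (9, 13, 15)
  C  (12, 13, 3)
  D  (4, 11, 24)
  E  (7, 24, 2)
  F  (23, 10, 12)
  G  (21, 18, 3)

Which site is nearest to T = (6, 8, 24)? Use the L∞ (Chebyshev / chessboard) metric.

D

d(T,A) = max(0, 1, 21) = 21
d(T,B) = max(3, 5, 9) = 9
d(T,C) = max(6, 5, 21) = 21
d(T,D) = max(2, 3, 0) = 3
d(T,E) = max(1, 16, 22) = 22
d(T,F) = max(17, 2, 12) = 17
d(T,G) = max(15, 10, 21) = 21
Minimum is at D.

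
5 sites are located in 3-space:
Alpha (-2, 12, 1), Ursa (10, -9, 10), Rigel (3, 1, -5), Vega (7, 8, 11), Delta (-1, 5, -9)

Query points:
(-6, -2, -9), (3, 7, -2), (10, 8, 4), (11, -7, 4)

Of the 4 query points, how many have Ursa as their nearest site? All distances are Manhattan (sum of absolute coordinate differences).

(-6, -2, -9) — d to each: Alpha:28, Ursa:42, Rigel:16, Vega:43, Delta:12 → nearest is Delta
(3, 7, -2) — d to each: Alpha:13, Ursa:35, Rigel:9, Vega:18, Delta:13 → nearest is Rigel
(10, 8, 4) — d to each: Alpha:19, Ursa:23, Rigel:23, Vega:10, Delta:27 → nearest is Vega
(11, -7, 4) — d to each: Alpha:35, Ursa:9, Rigel:25, Vega:26, Delta:37 → nearest is Ursa
1 of the 4 points has Ursa as nearest.

1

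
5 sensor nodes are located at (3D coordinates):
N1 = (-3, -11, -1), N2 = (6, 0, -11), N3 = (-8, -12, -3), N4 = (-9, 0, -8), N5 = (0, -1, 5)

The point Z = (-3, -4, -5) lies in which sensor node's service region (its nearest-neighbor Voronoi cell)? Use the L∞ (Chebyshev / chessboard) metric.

d(Z,N1) = max(0, 7, 4) = 7
d(Z,N2) = max(9, 4, 6) = 9
d(Z,N3) = max(5, 8, 2) = 8
d(Z,N4) = max(6, 4, 3) = 6
d(Z,N5) = max(3, 3, 10) = 10
Minimum is at N4.

N4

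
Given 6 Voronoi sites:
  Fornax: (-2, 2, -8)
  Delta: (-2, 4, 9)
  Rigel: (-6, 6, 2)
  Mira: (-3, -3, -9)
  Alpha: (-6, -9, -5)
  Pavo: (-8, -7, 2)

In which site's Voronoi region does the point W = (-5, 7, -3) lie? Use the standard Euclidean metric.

Rigel

Compare squared distances (the ordering matches that of the actual distances):
d²(W, Fornax) = (-5−(-2))² + (7−2)² + (-3−(-8))² = 9 + 25 + 25 = 59
d²(W, Delta) = (-5−(-2))² + (7−4)² + (-3−9)² = 9 + 9 + 144 = 162
d²(W, Rigel) = (-5−(-6))² + (7−6)² + (-3−2)² = 1 + 1 + 25 = 27
d²(W, Mira) = (-5−(-3))² + (7−(-3))² + (-3−(-9))² = 4 + 100 + 36 = 140
d²(W, Alpha) = (-5−(-6))² + (7−(-9))² + (-3−(-5))² = 1 + 256 + 4 = 261
d²(W, Pavo) = (-5−(-8))² + (7−(-7))² + (-3−2)² = 9 + 196 + 25 = 230
Rigel is nearest.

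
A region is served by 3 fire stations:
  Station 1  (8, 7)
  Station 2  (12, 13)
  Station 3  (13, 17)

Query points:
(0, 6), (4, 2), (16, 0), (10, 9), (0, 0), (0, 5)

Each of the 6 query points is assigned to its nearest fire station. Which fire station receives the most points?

(0, 6) — d² to each: Station 1:65, Station 2:193, Station 3:290 → nearest is Station 1
(4, 2) — d² to each: Station 1:41, Station 2:185, Station 3:306 → nearest is Station 1
(16, 0) — d² to each: Station 1:113, Station 2:185, Station 3:298 → nearest is Station 1
(10, 9) — d² to each: Station 1:8, Station 2:20, Station 3:73 → nearest is Station 1
(0, 0) — d² to each: Station 1:113, Station 2:313, Station 3:458 → nearest is Station 1
(0, 5) — d² to each: Station 1:68, Station 2:208, Station 3:313 → nearest is Station 1
Tally — Station 1:6. Station 1 captures the most (6).

Station 1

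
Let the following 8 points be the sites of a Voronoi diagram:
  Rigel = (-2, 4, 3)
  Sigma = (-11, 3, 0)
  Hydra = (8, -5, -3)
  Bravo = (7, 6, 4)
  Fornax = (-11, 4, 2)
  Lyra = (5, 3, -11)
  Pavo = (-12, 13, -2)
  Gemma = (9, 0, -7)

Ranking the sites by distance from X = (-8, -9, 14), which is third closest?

Sigma

Since √ is increasing, it suffices to compare squared distances:
d²(X, Rigel) = (-8−(-2))² + (-9−4)² + (14−3)² = 36 + 169 + 121 = 326
d²(X, Sigma) = (-8−(-11))² + (-9−3)² + (14−0)² = 9 + 144 + 196 = 349
d²(X, Hydra) = (-8−8)² + (-9−(-5))² + (14−(-3))² = 256 + 16 + 289 = 561
d²(X, Bravo) = (-8−7)² + (-9−6)² + (14−4)² = 225 + 225 + 100 = 550
d²(X, Fornax) = (-8−(-11))² + (-9−4)² + (14−2)² = 9 + 169 + 144 = 322
d²(X, Lyra) = (-8−5)² + (-9−3)² + (14−(-11))² = 169 + 144 + 625 = 938
d²(X, Pavo) = (-8−(-12))² + (-9−13)² + (14−(-2))² = 16 + 484 + 256 = 756
d²(X, Gemma) = (-8−9)² + (-9−0)² + (14−(-7))² = 289 + 81 + 441 = 811
Sorted ascending: Fornax, Rigel, Sigma, Bravo, … — the third-nearest is Sigma.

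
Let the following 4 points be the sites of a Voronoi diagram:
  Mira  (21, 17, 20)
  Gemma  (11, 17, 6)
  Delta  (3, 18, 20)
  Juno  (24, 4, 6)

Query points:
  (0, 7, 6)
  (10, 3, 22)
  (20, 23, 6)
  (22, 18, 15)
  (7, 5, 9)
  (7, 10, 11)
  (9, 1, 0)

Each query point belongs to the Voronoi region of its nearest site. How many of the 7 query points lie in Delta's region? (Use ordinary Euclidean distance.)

1

(0, 7, 6) — d² to each: Mira:737, Gemma:221, Delta:326, Juno:585 → nearest is Gemma
(10, 3, 22) — d² to each: Mira:321, Gemma:453, Delta:278, Juno:453 → nearest is Delta
(20, 23, 6) — d² to each: Mira:233, Gemma:117, Delta:510, Juno:377 → nearest is Gemma
(22, 18, 15) — d² to each: Mira:27, Gemma:203, Delta:386, Juno:281 → nearest is Mira
(7, 5, 9) — d² to each: Mira:461, Gemma:169, Delta:306, Juno:299 → nearest is Gemma
(7, 10, 11) — d² to each: Mira:326, Gemma:90, Delta:161, Juno:350 → nearest is Gemma
(9, 1, 0) — d² to each: Mira:800, Gemma:296, Delta:725, Juno:270 → nearest is Juno
1 of the 7 points has Delta as nearest.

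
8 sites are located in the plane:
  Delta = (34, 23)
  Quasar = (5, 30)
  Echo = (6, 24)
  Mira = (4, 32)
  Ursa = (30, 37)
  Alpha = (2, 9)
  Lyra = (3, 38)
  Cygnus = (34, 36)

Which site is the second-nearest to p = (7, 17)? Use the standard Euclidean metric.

Compare squared distances (the ordering matches that of the actual distances):
d²(p, Delta) = 729 + 36 = 765
d²(p, Quasar) = 4 + 169 = 173
d²(p, Echo) = 1 + 49 = 50
d²(p, Mira) = 9 + 225 = 234
d²(p, Ursa) = 529 + 400 = 929
d²(p, Alpha) = 25 + 64 = 89
d²(p, Lyra) = 16 + 441 = 457
d²(p, Cygnus) = 729 + 361 = 1090
Sorted ascending: Echo, Alpha, Quasar, … — the second-nearest is Alpha.

Alpha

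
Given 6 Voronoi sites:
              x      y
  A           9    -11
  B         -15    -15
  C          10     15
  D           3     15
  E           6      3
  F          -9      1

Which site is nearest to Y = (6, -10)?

Compare squared distances (the ordering matches that of the actual distances):
|YA|² = 9 + 1 = 10
|YB|² = 441 + 25 = 466
|YC|² = 16 + 625 = 641
|YD|² = 9 + 625 = 634
|YE|² = 0 + 169 = 169
|YF|² = 225 + 121 = 346
The smallest is to A, so Y lies in the Voronoi region of A.

A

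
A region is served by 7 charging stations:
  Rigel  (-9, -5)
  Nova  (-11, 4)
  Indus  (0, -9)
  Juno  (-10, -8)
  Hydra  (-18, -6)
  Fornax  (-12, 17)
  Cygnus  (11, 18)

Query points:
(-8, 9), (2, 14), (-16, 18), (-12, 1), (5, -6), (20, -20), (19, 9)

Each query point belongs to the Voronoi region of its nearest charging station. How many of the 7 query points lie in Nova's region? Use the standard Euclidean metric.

2

(-8, 9) — d² to each: Rigel:197, Nova:34, Indus:388, Juno:293, Hydra:325, Fornax:80, Cygnus:442 → nearest is Nova
(2, 14) — d² to each: Rigel:482, Nova:269, Indus:533, Juno:628, Hydra:800, Fornax:205, Cygnus:97 → nearest is Cygnus
(-16, 18) — d² to each: Rigel:578, Nova:221, Indus:985, Juno:712, Hydra:580, Fornax:17, Cygnus:729 → nearest is Fornax
(-12, 1) — d² to each: Rigel:45, Nova:10, Indus:244, Juno:85, Hydra:85, Fornax:256, Cygnus:818 → nearest is Nova
(5, -6) — d² to each: Rigel:197, Nova:356, Indus:34, Juno:229, Hydra:529, Fornax:818, Cygnus:612 → nearest is Indus
(20, -20) — d² to each: Rigel:1066, Nova:1537, Indus:521, Juno:1044, Hydra:1640, Fornax:2393, Cygnus:1525 → nearest is Indus
(19, 9) — d² to each: Rigel:980, Nova:925, Indus:685, Juno:1130, Hydra:1594, Fornax:1025, Cygnus:145 → nearest is Cygnus
2 of the 7 points have Nova as nearest.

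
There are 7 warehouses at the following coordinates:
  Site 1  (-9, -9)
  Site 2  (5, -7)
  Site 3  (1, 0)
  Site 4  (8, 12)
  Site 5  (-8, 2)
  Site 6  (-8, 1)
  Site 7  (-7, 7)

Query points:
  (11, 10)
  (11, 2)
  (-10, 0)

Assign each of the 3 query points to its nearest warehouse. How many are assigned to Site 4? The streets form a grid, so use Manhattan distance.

1

(11, 10) — d to each: Site 1:39, Site 2:23, Site 3:20, Site 4:5, Site 5:27, Site 6:28, Site 7:21 → nearest is Site 4
(11, 2) — d to each: Site 1:31, Site 2:15, Site 3:12, Site 4:13, Site 5:19, Site 6:20, Site 7:23 → nearest is Site 3
(-10, 0) — d to each: Site 1:10, Site 2:22, Site 3:11, Site 4:30, Site 5:4, Site 6:3, Site 7:10 → nearest is Site 6
1 of the 3 points has Site 4 as nearest.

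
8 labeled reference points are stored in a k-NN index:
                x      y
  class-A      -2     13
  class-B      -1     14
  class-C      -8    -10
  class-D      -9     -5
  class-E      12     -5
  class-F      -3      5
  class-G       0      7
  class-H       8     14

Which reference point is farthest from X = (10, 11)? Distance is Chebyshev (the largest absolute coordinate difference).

class-C

d(X, class-A) = max(12, 2) = 12
d(X, class-B) = max(11, 3) = 11
d(X, class-C) = max(18, 21) = 21
d(X, class-D) = max(19, 16) = 19
d(X, class-E) = max(2, 16) = 16
d(X, class-F) = max(13, 6) = 13
d(X, class-G) = max(10, 4) = 10
d(X, class-H) = max(2, 3) = 3
The largest is to class-C.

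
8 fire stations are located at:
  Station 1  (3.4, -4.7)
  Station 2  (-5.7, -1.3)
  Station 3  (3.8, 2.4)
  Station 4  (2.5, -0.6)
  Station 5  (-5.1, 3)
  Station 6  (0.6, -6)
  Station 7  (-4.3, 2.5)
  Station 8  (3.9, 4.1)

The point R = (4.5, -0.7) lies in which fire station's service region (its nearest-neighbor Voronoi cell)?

Squared Euclidean distances:
d²(R, Station 1) = 1.21 + 16 = 17.21
d²(R, Station 2) = 104.04 + 0.36 = 104.4
d²(R, Station 3) = 0.49 + 9.61 = 10.1
d²(R, Station 4) = 4 + 0.01 = 4.01
d²(R, Station 5) = 92.16 + 13.69 = 105.85
d²(R, Station 6) = 15.21 + 28.09 = 43.3
d²(R, Station 7) = 77.44 + 10.24 = 87.68
d²(R, Station 8) = 0.36 + 23.04 = 23.4
Minimum is at Station 4.

Station 4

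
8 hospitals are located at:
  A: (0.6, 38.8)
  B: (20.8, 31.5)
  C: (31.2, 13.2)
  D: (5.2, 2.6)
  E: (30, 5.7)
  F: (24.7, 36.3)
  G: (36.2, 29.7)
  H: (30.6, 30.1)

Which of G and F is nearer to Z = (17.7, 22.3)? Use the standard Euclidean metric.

Compare squared distances:
|ZG|² = (17.7−36.2)² + (22.3−29.7)² = 342.25 + 54.76 = 397.01
|ZF|² = (17.7−24.7)² + (22.3−36.3)² = 49 + 196 = 245
397.01 > 245, so F is closer.

F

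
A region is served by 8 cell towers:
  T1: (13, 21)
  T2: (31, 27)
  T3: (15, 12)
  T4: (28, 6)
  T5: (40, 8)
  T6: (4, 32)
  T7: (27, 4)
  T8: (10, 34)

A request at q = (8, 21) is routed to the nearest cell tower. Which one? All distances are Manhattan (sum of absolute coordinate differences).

d(q,T1) = 5 + 0 = 5
d(q,T2) = 23 + 6 = 29
d(q,T3) = 7 + 9 = 16
d(q,T4) = 20 + 15 = 35
d(q,T5) = 32 + 13 = 45
d(q,T6) = 4 + 11 = 15
d(q,T7) = 19 + 17 = 36
d(q,T8) = 2 + 13 = 15
The smallest is to T1, so q lies in the Voronoi region of T1.

T1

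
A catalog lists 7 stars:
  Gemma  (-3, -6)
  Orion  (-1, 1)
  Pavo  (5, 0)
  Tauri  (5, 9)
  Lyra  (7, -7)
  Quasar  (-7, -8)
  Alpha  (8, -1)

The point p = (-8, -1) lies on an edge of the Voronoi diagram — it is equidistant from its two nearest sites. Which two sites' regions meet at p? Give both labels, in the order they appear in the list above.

Gemma and Quasar

Squared distances from p to each site:
d²(p, Gemma) = (-8−(-3))² + (-1−(-6))² = 25 + 25 = 50
d²(p, Orion) = (-8−(-1))² + (-1−1)² = 49 + 4 = 53
d²(p, Pavo) = (-8−5)² + (-1−0)² = 169 + 1 = 170
d²(p, Tauri) = (-8−5)² + (-1−9)² = 169 + 100 = 269
d²(p, Lyra) = (-8−7)² + (-1−(-7))² = 225 + 36 = 261
d²(p, Quasar) = (-8−(-7))² + (-1−(-8))² = 1 + 49 = 50
d²(p, Alpha) = (-8−8)² + (-1−(-1))² = 256 + 0 = 256
p is equidistant from Gemma and Quasar (both at squared distance 50), and every other site is strictly farther — so p lies on the Gemma–Quasar Voronoi edge.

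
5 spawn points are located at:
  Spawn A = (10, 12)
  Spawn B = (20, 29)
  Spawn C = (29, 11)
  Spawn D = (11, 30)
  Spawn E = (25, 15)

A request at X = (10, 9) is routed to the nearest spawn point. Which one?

Spawn A

Since √ is increasing, it suffices to compare squared distances:
d²(X, Spawn A) = (10−10)² + (9−12)² = 0 + 9 = 9
d²(X, Spawn B) = (10−20)² + (9−29)² = 100 + 400 = 500
d²(X, Spawn C) = (10−29)² + (9−11)² = 361 + 4 = 365
d²(X, Spawn D) = (10−11)² + (9−30)² = 1 + 441 = 442
d²(X, Spawn E) = (10−25)² + (9−15)² = 225 + 36 = 261
Spawn A is nearest.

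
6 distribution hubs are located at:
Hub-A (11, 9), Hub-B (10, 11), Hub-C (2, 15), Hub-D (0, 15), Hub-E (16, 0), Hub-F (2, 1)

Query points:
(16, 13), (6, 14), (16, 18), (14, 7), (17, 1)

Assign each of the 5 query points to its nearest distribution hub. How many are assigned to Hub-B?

2

(16, 13) — d² to each: Hub-A:41, Hub-B:40, Hub-C:200, Hub-D:260, Hub-E:169, Hub-F:340 → nearest is Hub-B
(6, 14) — d² to each: Hub-A:50, Hub-B:25, Hub-C:17, Hub-D:37, Hub-E:296, Hub-F:185 → nearest is Hub-C
(16, 18) — d² to each: Hub-A:106, Hub-B:85, Hub-C:205, Hub-D:265, Hub-E:324, Hub-F:485 → nearest is Hub-B
(14, 7) — d² to each: Hub-A:13, Hub-B:32, Hub-C:208, Hub-D:260, Hub-E:53, Hub-F:180 → nearest is Hub-A
(17, 1) — d² to each: Hub-A:100, Hub-B:149, Hub-C:421, Hub-D:485, Hub-E:2, Hub-F:225 → nearest is Hub-E
2 of the 5 points have Hub-B as nearest.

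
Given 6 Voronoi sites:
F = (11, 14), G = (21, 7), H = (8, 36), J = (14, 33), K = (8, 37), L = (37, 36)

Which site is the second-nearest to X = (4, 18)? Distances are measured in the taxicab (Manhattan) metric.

H

d(X,F) = |4−11| + |18−14| = 7 + 4 = 11
d(X,G) = |4−21| + |18−7| = 17 + 11 = 28
d(X,H) = |4−8| + |18−36| = 4 + 18 = 22
d(X,J) = |4−14| + |18−33| = 10 + 15 = 25
d(X,K) = |4−8| + |18−37| = 4 + 19 = 23
d(X,L) = |4−37| + |18−36| = 33 + 18 = 51
Sorted ascending: F, H, K, … — the second-nearest is H.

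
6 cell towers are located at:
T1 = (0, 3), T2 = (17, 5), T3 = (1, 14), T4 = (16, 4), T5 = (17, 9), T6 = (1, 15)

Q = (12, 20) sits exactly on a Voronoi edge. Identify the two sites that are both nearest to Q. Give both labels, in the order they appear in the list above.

Squared distances from Q to each site:
|QT1|² = (12−0)² + (20−3)² = 144 + 289 = 433
|QT2|² = (12−17)² + (20−5)² = 25 + 225 = 250
|QT3|² = (12−1)² + (20−14)² = 121 + 36 = 157
|QT4|² = (12−16)² + (20−4)² = 16 + 256 = 272
|QT5|² = (12−17)² + (20−9)² = 25 + 121 = 146
|QT6|² = (12−1)² + (20−15)² = 121 + 25 = 146
Q is equidistant from T5 and T6 (both at squared distance 146), and every other site is strictly farther — so Q lies on the T5–T6 Voronoi edge.

T5 and T6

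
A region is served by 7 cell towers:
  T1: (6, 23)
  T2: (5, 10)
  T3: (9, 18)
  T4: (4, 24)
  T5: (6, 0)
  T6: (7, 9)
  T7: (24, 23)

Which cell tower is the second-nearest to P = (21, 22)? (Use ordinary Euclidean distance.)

T3

Compare squared distances (the ordering matches that of the actual distances):
|PT1|² = (21−6)² + (22−23)² = 225 + 1 = 226
|PT2|² = (21−5)² + (22−10)² = 256 + 144 = 400
|PT3|² = (21−9)² + (22−18)² = 144 + 16 = 160
|PT4|² = (21−4)² + (22−24)² = 289 + 4 = 293
|PT5|² = (21−6)² + (22−0)² = 225 + 484 = 709
|PT6|² = (21−7)² + (22−9)² = 196 + 169 = 365
|PT7|² = (21−24)² + (22−23)² = 9 + 1 = 10
Sorted ascending: T7, T3, T1, … — the second-nearest is T3.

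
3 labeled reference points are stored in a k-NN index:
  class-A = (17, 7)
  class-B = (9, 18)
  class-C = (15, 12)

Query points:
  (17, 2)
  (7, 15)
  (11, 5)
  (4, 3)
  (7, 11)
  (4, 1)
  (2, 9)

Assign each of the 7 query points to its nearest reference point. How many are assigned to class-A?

(17, 2) — d² to each: class-A:25, class-B:320, class-C:104 → nearest is class-A
(7, 15) — d² to each: class-A:164, class-B:13, class-C:73 → nearest is class-B
(11, 5) — d² to each: class-A:40, class-B:173, class-C:65 → nearest is class-A
(4, 3) — d² to each: class-A:185, class-B:250, class-C:202 → nearest is class-A
(7, 11) — d² to each: class-A:116, class-B:53, class-C:65 → nearest is class-B
(4, 1) — d² to each: class-A:205, class-B:314, class-C:242 → nearest is class-A
(2, 9) — d² to each: class-A:229, class-B:130, class-C:178 → nearest is class-B
4 of the 7 points have class-A as nearest.

4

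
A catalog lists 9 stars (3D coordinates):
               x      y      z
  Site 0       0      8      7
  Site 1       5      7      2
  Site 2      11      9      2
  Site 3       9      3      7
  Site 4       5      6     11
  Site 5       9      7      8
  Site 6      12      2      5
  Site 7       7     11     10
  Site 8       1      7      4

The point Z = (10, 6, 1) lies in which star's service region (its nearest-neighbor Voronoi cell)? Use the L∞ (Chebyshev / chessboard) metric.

Site 2

d(Z, Site 0) = max(10, 2, 6) = 10
d(Z, Site 1) = max(5, 1, 1) = 5
d(Z, Site 2) = max(1, 3, 1) = 3
d(Z, Site 3) = max(1, 3, 6) = 6
d(Z, Site 4) = max(5, 0, 10) = 10
d(Z, Site 5) = max(1, 1, 7) = 7
d(Z, Site 6) = max(2, 4, 4) = 4
d(Z, Site 7) = max(3, 5, 9) = 9
d(Z, Site 8) = max(9, 1, 3) = 9
The smallest is to Site 2, so Z lies in the Voronoi region of Site 2.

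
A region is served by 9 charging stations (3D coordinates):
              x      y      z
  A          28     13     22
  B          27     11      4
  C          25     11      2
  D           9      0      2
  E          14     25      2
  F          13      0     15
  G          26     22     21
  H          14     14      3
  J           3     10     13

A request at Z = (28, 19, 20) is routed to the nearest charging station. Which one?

Since √ is increasing, it suffices to compare squared distances:
|ZA|² = (28−28)² + (19−13)² + (20−22)² = 0 + 36 + 4 = 40
|ZB|² = (28−27)² + (19−11)² + (20−4)² = 1 + 64 + 256 = 321
|ZC|² = (28−25)² + (19−11)² + (20−2)² = 9 + 64 + 324 = 397
|ZD|² = (28−9)² + (19−0)² + (20−2)² = 361 + 361 + 324 = 1046
|ZE|² = (28−14)² + (19−25)² + (20−2)² = 196 + 36 + 324 = 556
|ZF|² = (28−13)² + (19−0)² + (20−15)² = 225 + 361 + 25 = 611
|ZG|² = (28−26)² + (19−22)² + (20−21)² = 4 + 9 + 1 = 14
|ZH|² = (28−14)² + (19−14)² + (20−3)² = 196 + 25 + 289 = 510
|ZJ|² = (28−3)² + (19−10)² + (20−13)² = 625 + 81 + 49 = 755
The smallest is to G, so Z lies in the Voronoi region of G.

G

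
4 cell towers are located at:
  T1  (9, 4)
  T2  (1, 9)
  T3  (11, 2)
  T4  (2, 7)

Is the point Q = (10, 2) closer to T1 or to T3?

Compare squared distances:
|QT1|² = (10−9)² + (2−4)² = 1 + 4 = 5
|QT3|² = (10−11)² + (2−2)² = 1 + 0 = 1
5 > 1, so T3 is closer.

T3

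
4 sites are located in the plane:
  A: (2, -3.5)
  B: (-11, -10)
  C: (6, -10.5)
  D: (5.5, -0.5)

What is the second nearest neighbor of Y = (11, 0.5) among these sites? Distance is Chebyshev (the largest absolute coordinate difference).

A

d(Y,A) = max(9, 4) = 9
d(Y,B) = max(22, 10.5) = 22
d(Y,C) = max(5, 11) = 11
d(Y,D) = max(5.5, 1) = 5.5
Sorted ascending: D, A, C, … — the second-nearest is A.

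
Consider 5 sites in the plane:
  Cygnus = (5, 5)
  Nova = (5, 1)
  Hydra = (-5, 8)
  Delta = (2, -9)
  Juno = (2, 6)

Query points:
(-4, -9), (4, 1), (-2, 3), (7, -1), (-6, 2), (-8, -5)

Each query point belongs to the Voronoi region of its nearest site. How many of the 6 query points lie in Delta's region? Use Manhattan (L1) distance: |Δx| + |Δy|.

(-4, -9) — d to each: Cygnus:23, Nova:19, Hydra:18, Delta:6, Juno:21 → nearest is Delta
(4, 1) — d to each: Cygnus:5, Nova:1, Hydra:16, Delta:12, Juno:7 → nearest is Nova
(-2, 3) — d to each: Cygnus:9, Nova:9, Hydra:8, Delta:16, Juno:7 → nearest is Juno
(7, -1) — d to each: Cygnus:8, Nova:4, Hydra:21, Delta:13, Juno:12 → nearest is Nova
(-6, 2) — d to each: Cygnus:14, Nova:12, Hydra:7, Delta:19, Juno:12 → nearest is Hydra
(-8, -5) — d to each: Cygnus:23, Nova:19, Hydra:16, Delta:14, Juno:21 → nearest is Delta
2 of the 6 points have Delta as nearest.

2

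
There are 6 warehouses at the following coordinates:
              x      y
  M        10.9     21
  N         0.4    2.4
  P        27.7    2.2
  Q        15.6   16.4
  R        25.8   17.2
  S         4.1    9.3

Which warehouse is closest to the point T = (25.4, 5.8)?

P

Squared Euclidean distances:
|TM|² = (25.4−10.9)² + (5.8−21)² = 210.25 + 231.04 = 441.29
|TN|² = (25.4−0.4)² + (5.8−2.4)² = 625 + 11.56 = 636.56
|TP|² = (25.4−27.7)² + (5.8−2.2)² = 5.29 + 12.96 = 18.25
|TQ|² = (25.4−15.6)² + (5.8−16.4)² = 96.04 + 112.36 = 208.4
|TR|² = (25.4−25.8)² + (5.8−17.2)² = 0.16 + 129.96 = 130.12
|TS|² = (25.4−4.1)² + (5.8−9.3)² = 453.69 + 12.25 = 465.94
Minimum is at P.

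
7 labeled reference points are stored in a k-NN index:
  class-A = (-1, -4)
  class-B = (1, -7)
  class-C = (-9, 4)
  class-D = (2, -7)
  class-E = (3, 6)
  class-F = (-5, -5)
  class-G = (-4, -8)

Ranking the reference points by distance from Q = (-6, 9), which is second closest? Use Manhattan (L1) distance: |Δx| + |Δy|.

class-E

d(Q, class-A) = 5 + 13 = 18
d(Q, class-B) = 7 + 16 = 23
d(Q, class-C) = 3 + 5 = 8
d(Q, class-D) = 8 + 16 = 24
d(Q, class-E) = 9 + 3 = 12
d(Q, class-F) = 1 + 14 = 15
d(Q, class-G) = 2 + 17 = 19
Sorted ascending: class-C, class-E, class-F, … — the second-nearest is class-E.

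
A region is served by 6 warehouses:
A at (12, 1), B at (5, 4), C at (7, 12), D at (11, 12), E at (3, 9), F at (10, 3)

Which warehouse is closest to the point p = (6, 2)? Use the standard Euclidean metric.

Compare squared distances (the ordering matches that of the actual distances):
|pA|² = (6−12)² + (2−1)² = 36 + 1 = 37
|pB|² = (6−5)² + (2−4)² = 1 + 4 = 5
|pC|² = (6−7)² + (2−12)² = 1 + 100 = 101
|pD|² = (6−11)² + (2−12)² = 25 + 100 = 125
|pE|² = (6−3)² + (2−9)² = 9 + 49 = 58
|pF|² = (6−10)² + (2−3)² = 16 + 1 = 17
Minimum is at B.

B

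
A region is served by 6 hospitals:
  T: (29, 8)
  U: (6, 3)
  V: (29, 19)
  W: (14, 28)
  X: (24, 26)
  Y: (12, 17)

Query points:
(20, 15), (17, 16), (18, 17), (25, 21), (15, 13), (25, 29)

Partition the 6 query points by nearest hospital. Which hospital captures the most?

(20, 15) — d² to each: T:130, U:340, V:97, W:205, X:137, Y:68 → nearest is Y
(17, 16) — d² to each: T:208, U:290, V:153, W:153, X:149, Y:26 → nearest is Y
(18, 17) — d² to each: T:202, U:340, V:125, W:137, X:117, Y:36 → nearest is Y
(25, 21) — d² to each: T:185, U:685, V:20, W:170, X:26, Y:185 → nearest is V
(15, 13) — d² to each: T:221, U:181, V:232, W:226, X:250, Y:25 → nearest is Y
(25, 29) — d² to each: T:457, U:1037, V:116, W:122, X:10, Y:313 → nearest is X
Tally — V:1, X:1, Y:4. Y captures the most (4).

Y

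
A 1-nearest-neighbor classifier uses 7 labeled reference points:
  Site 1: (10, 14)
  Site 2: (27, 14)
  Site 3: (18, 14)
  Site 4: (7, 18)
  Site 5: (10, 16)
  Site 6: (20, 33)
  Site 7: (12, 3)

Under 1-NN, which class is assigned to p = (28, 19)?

Site 2

Squared Euclidean distances:
d²(p, Site 1) = 324 + 25 = 349
d²(p, Site 2) = 1 + 25 = 26
d²(p, Site 3) = 100 + 25 = 125
d²(p, Site 4) = 441 + 1 = 442
d²(p, Site 5) = 324 + 9 = 333
d²(p, Site 6) = 64 + 196 = 260
d²(p, Site 7) = 256 + 256 = 512
Minimum is at Site 2.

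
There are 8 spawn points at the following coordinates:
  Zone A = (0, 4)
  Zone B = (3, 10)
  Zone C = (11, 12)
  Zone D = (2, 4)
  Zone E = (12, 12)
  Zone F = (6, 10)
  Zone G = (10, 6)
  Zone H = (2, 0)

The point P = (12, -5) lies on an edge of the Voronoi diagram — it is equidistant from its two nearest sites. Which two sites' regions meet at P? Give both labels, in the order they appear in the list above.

Squared distances from P to each site:
d²(P, Zone A) = (12−0)² + (-5−4)² = 144 + 81 = 225
d²(P, Zone B) = (12−3)² + (-5−10)² = 81 + 225 = 306
d²(P, Zone C) = (12−11)² + (-5−12)² = 1 + 289 = 290
d²(P, Zone D) = (12−2)² + (-5−4)² = 100 + 81 = 181
d²(P, Zone E) = (12−12)² + (-5−12)² = 0 + 289 = 289
d²(P, Zone F) = (12−6)² + (-5−10)² = 36 + 225 = 261
d²(P, Zone G) = (12−10)² + (-5−6)² = 4 + 121 = 125
d²(P, Zone H) = (12−2)² + (-5−0)² = 100 + 25 = 125
P is equidistant from Zone G and Zone H (both at squared distance 125), and every other site is strictly farther — so P lies on the Zone G–Zone H Voronoi edge.

Zone G and Zone H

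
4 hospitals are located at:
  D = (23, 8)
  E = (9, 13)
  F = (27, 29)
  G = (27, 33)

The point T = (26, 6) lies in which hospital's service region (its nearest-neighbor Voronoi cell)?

D

Compare squared distances (the ordering matches that of the actual distances):
|TD|² = (26−23)² + (6−8)² = 9 + 4 = 13
|TE|² = (26−9)² + (6−13)² = 289 + 49 = 338
|TF|² = (26−27)² + (6−29)² = 1 + 529 = 530
|TG|² = (26−27)² + (6−33)² = 1 + 729 = 730
The smallest is to D, so T lies in the Voronoi region of D.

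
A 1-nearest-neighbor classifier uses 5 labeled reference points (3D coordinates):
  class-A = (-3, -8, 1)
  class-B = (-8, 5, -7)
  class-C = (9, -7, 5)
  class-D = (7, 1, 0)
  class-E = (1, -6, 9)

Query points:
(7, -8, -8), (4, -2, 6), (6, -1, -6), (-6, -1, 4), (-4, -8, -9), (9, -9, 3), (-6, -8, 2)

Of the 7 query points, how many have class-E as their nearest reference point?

(7, -8, -8) — d² to each: class-A:181, class-B:395, class-C:174, class-D:145, class-E:329 → nearest is class-D
(4, -2, 6) — d² to each: class-A:110, class-B:362, class-C:51, class-D:54, class-E:34 → nearest is class-E
(6, -1, -6) — d² to each: class-A:179, class-B:233, class-C:166, class-D:41, class-E:275 → nearest is class-D
(-6, -1, 4) — d² to each: class-A:67, class-B:161, class-C:262, class-D:189, class-E:99 → nearest is class-A
(-4, -8, -9) — d² to each: class-A:101, class-B:189, class-C:366, class-D:283, class-E:353 → nearest is class-A
(9, -9, 3) — d² to each: class-A:149, class-B:585, class-C:8, class-D:113, class-E:109 → nearest is class-C
(-6, -8, 2) — d² to each: class-A:10, class-B:254, class-C:235, class-D:254, class-E:102 → nearest is class-A
1 of the 7 points has class-E as nearest.

1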